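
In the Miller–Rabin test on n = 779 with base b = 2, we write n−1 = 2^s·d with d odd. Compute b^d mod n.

471

779 − 1 = 778 = 2^1 · 389, so d = 389.
2^1 ≡ 2 (mod 779)
2^2 ≡ 2^2 = 4 ≡ 4 (mod 779)
2^4 ≡ 4^2 = 16 ≡ 16 (mod 779)
2^8 ≡ 16^2 = 256 ≡ 256 (mod 779)
2^16 ≡ 256^2 = 65536 ≡ 100 (mod 779)
2^32 ≡ 100^2 = 10000 ≡ 652 (mod 779)
2^64 ≡ 652^2 = 425104 ≡ 549 (mod 779)
2^128 ≡ 549^2 = 301401 ≡ 707 (mod 779)
2^256 ≡ 707^2 = 499849 ≡ 510 (mod 779)
389 = 256 + 128 + 4 + 1 in binary powers of 2.
So 2^389 ≡ 510 · 707 · 16 · 2 ≡ 471 (mod 779).
Squaring chain: 471; never reaches −1, so base 2 is a Miller–Rabin witness that 779 is composite.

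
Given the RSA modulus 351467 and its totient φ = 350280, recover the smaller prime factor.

557

φ(n) = (p−1)(q−1) = n − (p+q) + 1, so p + q = 351467 − 350280 + 1 = 1188.
p and q are the roots of t² − 1188t + 351467 = 0.
Discriminant: 1188² − 4·351467 = 1411344 − 1405868 = 5476; √5476 = 74.
q = (1188 − 74)/2 = 557, p = (1188 + 74)/2 = 631.
Check: 557 · 631 = 351467.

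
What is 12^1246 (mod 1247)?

12^1 ≡ 12 (mod 1247)
12^2 ≡ 12^2 = 144 ≡ 144 (mod 1247)
12^4 ≡ 144^2 = 20736 ≡ 784 (mod 1247)
12^8 ≡ 784^2 = 614656 ≡ 1132 (mod 1247)
12^16 ≡ 1132^2 = 1281424 ≡ 755 (mod 1247)
12^32 ≡ 755^2 = 570025 ≡ 146 (mod 1247)
12^64 ≡ 146^2 = 21316 ≡ 117 (mod 1247)
12^128 ≡ 117^2 = 13689 ≡ 1219 (mod 1247)
12^256 ≡ 1219^2 = 1485961 ≡ 784 (mod 1247)
12^512 ≡ 784^2 = 614656 ≡ 1132 (mod 1247)
12^1024 ≡ 1132^2 = 1281424 ≡ 755 (mod 1247)
1246 = 1024 + 128 + 64 + 16 + 8 + 4 + 2 in binary powers of 2.
So 12^1246 ≡ 755 · 1219 · 117 · 755 · 1132 · 784 · 144 ≡ 608 (mod 1247).
Since 608 ≠ 1, base 12 is a Fermat witness: 1247 is composite.

608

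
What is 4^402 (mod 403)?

326

4^1 ≡ 4 (mod 403)
4^2 ≡ 4^2 = 16 ≡ 16 (mod 403)
4^4 ≡ 16^2 = 256 ≡ 256 (mod 403)
4^8 ≡ 256^2 = 65536 ≡ 250 (mod 403)
4^16 ≡ 250^2 = 62500 ≡ 35 (mod 403)
4^32 ≡ 35^2 = 1225 ≡ 16 (mod 403)
4^64 ≡ 16^2 = 256 ≡ 256 (mod 403)
4^128 ≡ 256^2 = 65536 ≡ 250 (mod 403)
4^256 ≡ 250^2 = 62500 ≡ 35 (mod 403)
402 = 256 + 128 + 16 + 2 in binary powers of 2.
So 4^402 ≡ 35 · 250 · 35 · 16 ≡ 326 (mod 403).
Since 326 ≠ 1, base 4 is a Fermat witness: 403 is composite.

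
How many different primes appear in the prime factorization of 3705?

3705 = 3 · 1235
1235 = 5 · 247
247 = 13 · 19
3705 = 3 · 5 · 13 · 19, which has 4 distinct prime factors.

4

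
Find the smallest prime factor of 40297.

40297 is odd.
Digit sum 22, not divisible by 3.
Ends in 7: not divisible by 5.
7: 40297 = 7·5756 + 5
11: 40297 = 11·3663 + 4
13: 40297 = 13·3099 + 10
17: 40297 = 17·2370 + 7
19: 40297 = 19·2120 + 17
23: 40297 = 23·1752 + 1
29: 40297 = 29·1389 + 16
31: 40297 = 31·1299 + 28
37: 40297 = 37·1089 + 4
41: 40297 = 41·982 + 35
43: 40297 = 43·937 + 6
47: 40297 = 47·857 + 18
53: 40297 = 53·760 + 17
59: 40297 = 59·683

59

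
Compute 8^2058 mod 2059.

8^1 ≡ 8 (mod 2059)
8^2 ≡ 8^2 = 64 ≡ 64 (mod 2059)
8^4 ≡ 64^2 = 4096 ≡ 2037 (mod 2059)
8^8 ≡ 2037^2 = 4149369 ≡ 484 (mod 2059)
8^16 ≡ 484^2 = 234256 ≡ 1589 (mod 2059)
8^32 ≡ 1589^2 = 2524921 ≡ 587 (mod 2059)
8^64 ≡ 587^2 = 344569 ≡ 716 (mod 2059)
8^128 ≡ 716^2 = 512656 ≡ 2024 (mod 2059)
8^256 ≡ 2024^2 = 4096576 ≡ 1225 (mod 2059)
8^512 ≡ 1225^2 = 1500625 ≡ 1673 (mod 2059)
8^1024 ≡ 1673^2 = 2798929 ≡ 748 (mod 2059)
8^2048 ≡ 748^2 = 559504 ≡ 1515 (mod 2059)
2058 = 2048 + 8 + 2 in binary powers of 2.
So 8^2058 ≡ 1515 · 484 · 64 ≡ 1971 (mod 2059).
Since 1971 ≠ 1, base 8 is a Fermat witness: 2059 is composite.

1971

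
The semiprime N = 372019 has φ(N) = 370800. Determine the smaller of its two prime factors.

φ(n) = (p−1)(q−1) = n − (p+q) + 1, so p + q = 372019 − 370800 + 1 = 1220.
p and q are the roots of t² − 1220t + 372019 = 0.
Discriminant: 1220² − 4·372019 = 1488400 − 1488076 = 324; √324 = 18.
q = (1220 − 18)/2 = 601, p = (1220 + 18)/2 = 619.
Check: 601 · 619 = 372019.

601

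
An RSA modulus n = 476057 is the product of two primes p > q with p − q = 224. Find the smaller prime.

587

Since p = q + 224, we have 476057 = q(q + 224), so q² + 224q − 476057 = 0.
Discriminant: 224² + 4·476057 = 50176 + 1904228 = 1954404; √1954404 = 1398.
q = (−224 + 1398)/2 = 587, and p = q + 224 = 811.
Check: 587 · 811 = 476057.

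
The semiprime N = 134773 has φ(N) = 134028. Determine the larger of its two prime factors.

φ(n) = (p−1)(q−1) = n − (p+q) + 1, so p + q = 134773 − 134028 + 1 = 746.
p and q are the roots of t² − 746t + 134773 = 0.
Discriminant: 746² − 4·134773 = 556516 − 539092 = 17424; √17424 = 132.
q = (746 − 132)/2 = 307, p = (746 + 132)/2 = 439.
Check: 307 · 439 = 134773.

439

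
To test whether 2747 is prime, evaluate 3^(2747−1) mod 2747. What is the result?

3^1 ≡ 3 (mod 2747)
3^2 ≡ 3^2 = 9 ≡ 9 (mod 2747)
3^4 ≡ 9^2 = 81 ≡ 81 (mod 2747)
3^8 ≡ 81^2 = 6561 ≡ 1067 (mod 2747)
3^16 ≡ 1067^2 = 1138489 ≡ 1231 (mod 2747)
3^32 ≡ 1231^2 = 1515361 ≡ 1764 (mod 2747)
3^64 ≡ 1764^2 = 3111696 ≡ 2092 (mod 2747)
3^128 ≡ 2092^2 = 4376464 ≡ 493 (mod 2747)
3^256 ≡ 493^2 = 243049 ≡ 1313 (mod 2747)
3^512 ≡ 1313^2 = 1723969 ≡ 1600 (mod 2747)
3^1024 ≡ 1600^2 = 2560000 ≡ 2543 (mod 2747)
3^2048 ≡ 2543^2 = 6466849 ≡ 411 (mod 2747)
2746 = 2048 + 512 + 128 + 32 + 16 + 8 + 2 in binary powers of 2.
So 3^2746 ≡ 411 · 1600 · 493 · 1764 · 1231 · 1067 · 9 ≡ 91 (mod 2747).
Since 91 ≠ 1, base 3 is a Fermat witness: 2747 is composite.

91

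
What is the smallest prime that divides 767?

13

767 is odd.
Digit sum 20, not divisible by 3.
Ends in 7: not divisible by 5.
7: 767 = 7·109 + 4
11: 767 = 11·69 + 8
13: 767 = 13·59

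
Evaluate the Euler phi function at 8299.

Factor: 8299 = 43 · 193.
φ(8299) = (43−1) · (193−1) = 42 · 192 = 8064.

8064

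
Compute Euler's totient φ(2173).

Factor: 2173 = 41 · 53.
φ(2173) = (41−1) · (53−1) = 40 · 52 = 2080.

2080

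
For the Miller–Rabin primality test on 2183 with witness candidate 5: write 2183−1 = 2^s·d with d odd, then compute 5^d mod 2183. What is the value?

2183 − 1 = 2182 = 2^1 · 1091, so d = 1091.
5^1 ≡ 5 (mod 2183)
5^2 ≡ 5^2 = 25 ≡ 25 (mod 2183)
5^4 ≡ 25^2 = 625 ≡ 625 (mod 2183)
5^8 ≡ 625^2 = 390625 ≡ 2051 (mod 2183)
5^16 ≡ 2051^2 = 4206601 ≡ 2143 (mod 2183)
5^32 ≡ 2143^2 = 4592449 ≡ 1600 (mod 2183)
5^64 ≡ 1600^2 = 2560000 ≡ 1524 (mod 2183)
5^128 ≡ 1524^2 = 2322576 ≡ 2047 (mod 2183)
5^256 ≡ 2047^2 = 4190209 ≡ 1032 (mod 2183)
5^512 ≡ 1032^2 = 1065024 ≡ 1903 (mod 2183)
5^1024 ≡ 1903^2 = 3621409 ≡ 1995 (mod 2183)
1091 = 1024 + 64 + 2 + 1 in binary powers of 2.
So 5^1091 ≡ 1995 · 1524 · 25 · 5 ≡ 298 (mod 2183).
Squaring chain: 298; never reaches −1, so base 5 is a Miller–Rabin witness that 2183 is composite.

298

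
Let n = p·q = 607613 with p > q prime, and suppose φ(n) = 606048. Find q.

φ(n) = (p−1)(q−1) = n − (p+q) + 1, so p + q = 607613 − 606048 + 1 = 1566.
p and q are the roots of t² − 1566t + 607613 = 0.
Discriminant: 1566² − 4·607613 = 2452356 − 2430452 = 21904; √21904 = 148.
q = (1566 − 148)/2 = 709, p = (1566 + 148)/2 = 857.
Check: 709 · 857 = 607613.

709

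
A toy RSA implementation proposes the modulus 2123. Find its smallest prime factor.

11

2123 is odd.
Digit sum 8, not divisible by 3.
Ends in 3: not divisible by 5.
7: 2123 = 7·303 + 2
11: 2123 = 11·193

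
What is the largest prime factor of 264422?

264422 = 2 · 132211
132211 = 29 · 4559
4559 = 47 · 97
97 is prime.
So 264422 = 2 · 29 · 47 · 97; the largest prime factor is 97.

97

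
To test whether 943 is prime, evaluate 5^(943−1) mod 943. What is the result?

558

5^1 ≡ 5 (mod 943)
5^2 ≡ 5^2 = 25 ≡ 25 (mod 943)
5^4 ≡ 25^2 = 625 ≡ 625 (mod 943)
5^8 ≡ 625^2 = 390625 ≡ 223 (mod 943)
5^16 ≡ 223^2 = 49729 ≡ 693 (mod 943)
5^32 ≡ 693^2 = 480249 ≡ 262 (mod 943)
5^64 ≡ 262^2 = 68644 ≡ 748 (mod 943)
5^128 ≡ 748^2 = 559504 ≡ 305 (mod 943)
5^256 ≡ 305^2 = 93025 ≡ 611 (mod 943)
5^512 ≡ 611^2 = 373321 ≡ 836 (mod 943)
942 = 512 + 256 + 128 + 32 + 8 + 4 + 2 in binary powers of 2.
So 5^942 ≡ 836 · 611 · 305 · 262 · 223 · 625 · 25 ≡ 558 (mod 943).
Since 558 ≠ 1, base 5 is a Fermat witness: 943 is composite.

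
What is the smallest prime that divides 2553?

2553 is odd.
Digit sum 15, divisible by 3.

3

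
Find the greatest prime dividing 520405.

520405 = 5 · 104081
104081 = 29 · 3589
3589 = 37 · 97
97 is prime.
So 520405 = 5 · 29 · 37 · 97; the largest prime factor is 97.

97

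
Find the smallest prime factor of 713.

713 is odd.
Digit sum 11, not divisible by 3.
Ends in 3: not divisible by 5.
7: 713 = 7·101 + 6
11: 713 = 11·64 + 9
13: 713 = 13·54 + 11
17: 713 = 17·41 + 16
19: 713 = 19·37 + 10
23: 713 = 23·31

23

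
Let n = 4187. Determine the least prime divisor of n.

53

4187 is odd.
Digit sum 20, not divisible by 3.
Ends in 7: not divisible by 5.
7: 4187 = 7·598 + 1
11: 4187 = 11·380 + 7
13: 4187 = 13·322 + 1
17: 4187 = 17·246 + 5
19: 4187 = 19·220 + 7
23: 4187 = 23·182 + 1
29: 4187 = 29·144 + 11
31: 4187 = 31·135 + 2
37: 4187 = 37·113 + 6
41: 4187 = 41·102 + 5
43: 4187 = 43·97 + 16
47: 4187 = 47·89 + 4
53: 4187 = 53·79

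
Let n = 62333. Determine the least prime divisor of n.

62333 is odd.
Digit sum 17, not divisible by 3.
Ends in 3: not divisible by 5.
7: 62333 = 7·8904 + 5
11: 62333 = 11·5666 + 7
13: 62333 = 13·4794 + 11
17: 62333 = 17·3666 + 11
19: 62333 = 19·3280 + 13
23: 62333 = 23·2710 + 3
29: 62333 = 29·2149 + 12
31: 62333 = 31·2010 + 23
37: 62333 = 37·1684 + 25
41: 62333 = 41·1520 + 13
43: 62333 = 43·1449 + 26
47: 62333 = 47·1326 + 11
53: 62333 = 53·1176 + 5
59: 62333 = 59·1056 + 29
61: 62333 = 61·1021 + 52
67: 62333 = 67·930 + 23
71: 62333 = 71·877 + 66
73: 62333 = 73·853 + 64
79: 62333 = 79·789 + 2
83: 62333 = 83·751

83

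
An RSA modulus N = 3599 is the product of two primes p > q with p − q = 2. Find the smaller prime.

Since p = q + 2, we have 3599 = q(q + 2), so q² + 2q − 3599 = 0.
Discriminant: 2² + 4·3599 = 4 + 14396 = 14400; √14400 = 120.
q = (−2 + 120)/2 = 59, and p = q + 2 = 61.
Check: 59 · 61 = 3599.

59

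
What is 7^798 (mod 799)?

773

7^1 ≡ 7 (mod 799)
7^2 ≡ 7^2 = 49 ≡ 49 (mod 799)
7^4 ≡ 49^2 = 2401 ≡ 4 (mod 799)
7^8 ≡ 4^2 = 16 ≡ 16 (mod 799)
7^16 ≡ 16^2 = 256 ≡ 256 (mod 799)
7^32 ≡ 256^2 = 65536 ≡ 18 (mod 799)
7^64 ≡ 18^2 = 324 ≡ 324 (mod 799)
7^128 ≡ 324^2 = 104976 ≡ 307 (mod 799)
7^256 ≡ 307^2 = 94249 ≡ 766 (mod 799)
7^512 ≡ 766^2 = 586756 ≡ 290 (mod 799)
798 = 512 + 256 + 16 + 8 + 4 + 2 in binary powers of 2.
So 7^798 ≡ 290 · 766 · 256 · 16 · 4 · 49 ≡ 773 (mod 799).
Since 773 ≠ 1, base 7 is a Fermat witness: 799 is composite.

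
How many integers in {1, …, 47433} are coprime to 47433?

31104

Factor: 47433 = 3 · 97 · 163.
φ(47433) = (3−1) · (97−1) · (163−1) = 2 · 96 · 162 = 31104.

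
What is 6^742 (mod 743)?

6^1 ≡ 6 (mod 743)
6^2 ≡ 6^2 = 36 ≡ 36 (mod 743)
6^4 ≡ 36^2 = 1296 ≡ 553 (mod 743)
6^8 ≡ 553^2 = 305809 ≡ 436 (mod 743)
6^16 ≡ 436^2 = 190096 ≡ 631 (mod 743)
6^32 ≡ 631^2 = 398161 ≡ 656 (mod 743)
6^64 ≡ 656^2 = 430336 ≡ 139 (mod 743)
6^128 ≡ 139^2 = 19321 ≡ 3 (mod 743)
6^256 ≡ 3^2 = 9 ≡ 9 (mod 743)
6^512 ≡ 9^2 = 81 ≡ 81 (mod 743)
742 = 512 + 128 + 64 + 32 + 4 + 2 in binary powers of 2.
So 6^742 ≡ 81 · 3 · 139 · 656 · 553 · 36 ≡ 1 (mod 743).
Since the result is 1, base 6 gives no evidence that 743 is composite.

1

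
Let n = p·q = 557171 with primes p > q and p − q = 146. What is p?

Since p = q + 146, we have 557171 = q(q + 146), so q² + 146q − 557171 = 0.
Discriminant: 146² + 4·557171 = 21316 + 2228684 = 2250000; √2250000 = 1500.
q = (−146 + 1500)/2 = 677, and p = q + 146 = 823.
Check: 677 · 823 = 557171.

823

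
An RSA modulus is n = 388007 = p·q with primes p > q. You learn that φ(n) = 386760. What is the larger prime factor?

φ(n) = (p−1)(q−1) = n − (p+q) + 1, so p + q = 388007 − 386760 + 1 = 1248.
p and q are the roots of t² − 1248t + 388007 = 0.
Discriminant: 1248² − 4·388007 = 1557504 − 1552028 = 5476; √5476 = 74.
q = (1248 − 74)/2 = 587, p = (1248 + 74)/2 = 661.
Check: 587 · 661 = 388007.

661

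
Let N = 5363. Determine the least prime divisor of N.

31

5363 is odd.
Digit sum 17, not divisible by 3.
Ends in 3: not divisible by 5.
7: 5363 = 7·766 + 1
11: 5363 = 11·487 + 6
13: 5363 = 13·412 + 7
17: 5363 = 17·315 + 8
19: 5363 = 19·282 + 5
23: 5363 = 23·233 + 4
29: 5363 = 29·184 + 27
31: 5363 = 31·173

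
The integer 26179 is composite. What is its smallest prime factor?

26179 is odd.
Digit sum 25, not divisible by 3.
Ends in 9: not divisible by 5.
7: 26179 = 7·3739 + 6
11: 26179 = 11·2379 + 10
13: 26179 = 13·2013 + 10
17: 26179 = 17·1539 + 16
19: 26179 = 19·1377 + 16
23: 26179 = 23·1138 + 5
29: 26179 = 29·902 + 21
31: 26179 = 31·844 + 15
37: 26179 = 37·707 + 20
41: 26179 = 41·638 + 21
43: 26179 = 43·608 + 35
47: 26179 = 47·557

47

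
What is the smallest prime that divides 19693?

19693 is odd.
Digit sum 28, not divisible by 3.
Ends in 3: not divisible by 5.
7: 19693 = 7·2813 + 2
11: 19693 = 11·1790 + 3
13: 19693 = 13·1514 + 11
17: 19693 = 17·1158 + 7
19: 19693 = 19·1036 + 9
23: 19693 = 23·856 + 5
29: 19693 = 29·679 + 2
31: 19693 = 31·635 + 8
37: 19693 = 37·532 + 9
41: 19693 = 41·480 + 13
43: 19693 = 43·457 + 42
47: 19693 = 47·419

47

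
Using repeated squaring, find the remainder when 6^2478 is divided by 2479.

2293

6^1 ≡ 6 (mod 2479)
6^2 ≡ 6^2 = 36 ≡ 36 (mod 2479)
6^4 ≡ 36^2 = 1296 ≡ 1296 (mod 2479)
6^8 ≡ 1296^2 = 1679616 ≡ 1333 (mod 2479)
6^16 ≡ 1333^2 = 1776889 ≡ 1925 (mod 2479)
6^32 ≡ 1925^2 = 3705625 ≡ 1999 (mod 2479)
6^64 ≡ 1999^2 = 3996001 ≡ 2332 (mod 2479)
6^128 ≡ 2332^2 = 5438224 ≡ 1777 (mod 2479)
6^256 ≡ 1777^2 = 3157729 ≡ 1962 (mod 2479)
6^512 ≡ 1962^2 = 3849444 ≡ 2036 (mod 2479)
6^1024 ≡ 2036^2 = 4145296 ≡ 408 (mod 2479)
6^2048 ≡ 408^2 = 166464 ≡ 371 (mod 2479)
2478 = 2048 + 256 + 128 + 32 + 8 + 4 + 2 in binary powers of 2.
So 6^2478 ≡ 371 · 1962 · 1777 · 1999 · 1333 · 1296 · 36 ≡ 2293 (mod 2479).
Since 2293 ≠ 1, base 6 is a Fermat witness: 2479 is composite.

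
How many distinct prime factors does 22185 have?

22185 = 3^2 · 2465
2465 = 5 · 493
493 = 17 · 29
22185 = 3^2 · 5 · 17 · 29, which has 4 distinct prime factors.

4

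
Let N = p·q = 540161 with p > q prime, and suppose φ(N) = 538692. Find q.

φ(n) = (p−1)(q−1) = n − (p+q) + 1, so p + q = 540161 − 538692 + 1 = 1470.
p and q are the roots of t² − 1470t + 540161 = 0.
Discriminant: 1470² − 4·540161 = 2160900 − 2160644 = 256; √256 = 16.
q = (1470 − 16)/2 = 727, p = (1470 + 16)/2 = 743.
Check: 727 · 743 = 540161.

727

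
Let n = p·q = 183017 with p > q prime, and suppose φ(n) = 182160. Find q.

φ(n) = (p−1)(q−1) = n − (p+q) + 1, so p + q = 183017 − 182160 + 1 = 858.
p and q are the roots of t² − 858t + 183017 = 0.
Discriminant: 858² − 4·183017 = 736164 − 732068 = 4096; √4096 = 64.
q = (858 − 64)/2 = 397, p = (858 + 64)/2 = 461.
Check: 397 · 461 = 183017.

397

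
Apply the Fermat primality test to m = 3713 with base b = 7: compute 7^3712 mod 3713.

7^1 ≡ 7 (mod 3713)
7^2 ≡ 7^2 = 49 ≡ 49 (mod 3713)
7^4 ≡ 49^2 = 2401 ≡ 2401 (mod 3713)
7^8 ≡ 2401^2 = 5764801 ≡ 2225 (mod 3713)
7^16 ≡ 2225^2 = 4950625 ≡ 1196 (mod 3713)
7^32 ≡ 1196^2 = 1430416 ≡ 911 (mod 3713)
7^64 ≡ 911^2 = 829921 ≡ 1922 (mod 3713)
7^128 ≡ 1922^2 = 3694084 ≡ 3362 (mod 3713)
7^256 ≡ 3362^2 = 11303044 ≡ 672 (mod 3713)
7^512 ≡ 672^2 = 451584 ≡ 2311 (mod 3713)
7^1024 ≡ 2311^2 = 5340721 ≡ 1427 (mod 3713)
7^2048 ≡ 1427^2 = 2036329 ≡ 1605 (mod 3713)
3712 = 2048 + 1024 + 512 + 128 in binary powers of 2.
So 7^3712 ≡ 1605 · 1427 · 2311 · 3362 ≡ 2086 (mod 3713).
Since 2086 ≠ 1, base 7 is a Fermat witness: 3713 is composite.

2086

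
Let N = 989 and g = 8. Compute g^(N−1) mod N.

8^1 ≡ 8 (mod 989)
8^2 ≡ 8^2 = 64 ≡ 64 (mod 989)
8^4 ≡ 64^2 = 4096 ≡ 140 (mod 989)
8^8 ≡ 140^2 = 19600 ≡ 809 (mod 989)
8^16 ≡ 809^2 = 654481 ≡ 752 (mod 989)
8^32 ≡ 752^2 = 565504 ≡ 785 (mod 989)
8^64 ≡ 785^2 = 616225 ≡ 78 (mod 989)
8^128 ≡ 78^2 = 6084 ≡ 150 (mod 989)
8^256 ≡ 150^2 = 22500 ≡ 742 (mod 989)
8^512 ≡ 742^2 = 550564 ≡ 680 (mod 989)
988 = 512 + 256 + 128 + 64 + 16 + 8 + 4 in binary powers of 2.
So 8^988 ≡ 680 · 742 · 150 · 78 · 752 · 809 · 140 ≡ 78 (mod 989).
Since 78 ≠ 1, base 8 is a Fermat witness: 989 is composite.

78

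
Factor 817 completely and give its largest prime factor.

43

817 = 19 · 43
43 is prime.
So 817 = 19 · 43; the largest prime factor is 43.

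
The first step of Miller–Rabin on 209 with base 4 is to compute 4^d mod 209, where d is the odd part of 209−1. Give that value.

209 − 1 = 208 = 2^4 · 13, so d = 13.
4^1 ≡ 4 (mod 209)
4^2 ≡ 4^2 = 16 ≡ 16 (mod 209)
4^4 ≡ 16^2 = 256 ≡ 47 (mod 209)
4^8 ≡ 47^2 = 2209 ≡ 119 (mod 209)
13 = 8 + 4 + 1 in binary powers of 2.
So 4^13 ≡ 119 · 47 · 4 ≡ 9 (mod 209).
Squaring chain: 9 → 81 → 82 → 36; never reaches −1, so base 4 is a Miller–Rabin witness that 209 is composite.

9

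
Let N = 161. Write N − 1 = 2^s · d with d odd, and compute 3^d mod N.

161 − 1 = 160 = 2^5 · 5, so d = 5.
3^1 ≡ 3 (mod 161)
3^2 ≡ 3^2 = 9 ≡ 9 (mod 161)
3^4 ≡ 9^2 = 81 ≡ 81 (mod 161)
5 = 4 + 1 in binary powers of 2.
So 3^5 ≡ 81 · 3 ≡ 82 (mod 161).
Squaring chain: 82 → 123 → 156 → 25 → 142; never reaches −1, so base 3 is a Miller–Rabin witness that 161 is composite.

82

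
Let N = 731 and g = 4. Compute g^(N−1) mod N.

16

4^1 ≡ 4 (mod 731)
4^2 ≡ 4^2 = 16 ≡ 16 (mod 731)
4^4 ≡ 16^2 = 256 ≡ 256 (mod 731)
4^8 ≡ 256^2 = 65536 ≡ 477 (mod 731)
4^16 ≡ 477^2 = 227529 ≡ 188 (mod 731)
4^32 ≡ 188^2 = 35344 ≡ 256 (mod 731)
4^64 ≡ 256^2 = 65536 ≡ 477 (mod 731)
4^128 ≡ 477^2 = 227529 ≡ 188 (mod 731)
4^256 ≡ 188^2 = 35344 ≡ 256 (mod 731)
4^512 ≡ 256^2 = 65536 ≡ 477 (mod 731)
730 = 512 + 128 + 64 + 16 + 8 + 2 in binary powers of 2.
So 4^730 ≡ 477 · 188 · 477 · 188 · 477 · 16 ≡ 16 (mod 731).
Since 16 ≠ 1, base 4 is a Fermat witness: 731 is composite.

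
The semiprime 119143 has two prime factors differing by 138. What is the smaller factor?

283

Since p = q + 138, we have 119143 = q(q + 138), so q² + 138q − 119143 = 0.
Discriminant: 138² + 4·119143 = 19044 + 476572 = 495616; √495616 = 704.
q = (−138 + 704)/2 = 283, and p = q + 138 = 421.
Check: 283 · 421 = 119143.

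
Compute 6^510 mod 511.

155

6^1 ≡ 6 (mod 511)
6^2 ≡ 6^2 = 36 ≡ 36 (mod 511)
6^4 ≡ 36^2 = 1296 ≡ 274 (mod 511)
6^8 ≡ 274^2 = 75076 ≡ 470 (mod 511)
6^16 ≡ 470^2 = 220900 ≡ 148 (mod 511)
6^32 ≡ 148^2 = 21904 ≡ 442 (mod 511)
6^64 ≡ 442^2 = 195364 ≡ 162 (mod 511)
6^128 ≡ 162^2 = 26244 ≡ 183 (mod 511)
6^256 ≡ 183^2 = 33489 ≡ 274 (mod 511)
510 = 256 + 128 + 64 + 32 + 16 + 8 + 4 + 2 in binary powers of 2.
So 6^510 ≡ 274 · 183 · 162 · 442 · 148 · 470 · 274 · 36 ≡ 155 (mod 511).
Since 155 ≠ 1, base 6 is a Fermat witness: 511 is composite.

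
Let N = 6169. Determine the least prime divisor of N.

6169 is odd.
Digit sum 22, not divisible by 3.
Ends in 9: not divisible by 5.
7: 6169 = 7·881 + 2
11: 6169 = 11·560 + 9
13: 6169 = 13·474 + 7
17: 6169 = 17·362 + 15
19: 6169 = 19·324 + 13
23: 6169 = 23·268 + 5
29: 6169 = 29·212 + 21
31: 6169 = 31·199

31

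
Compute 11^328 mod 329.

11^1 ≡ 11 (mod 329)
11^2 ≡ 11^2 = 121 ≡ 121 (mod 329)
11^4 ≡ 121^2 = 14641 ≡ 165 (mod 329)
11^8 ≡ 165^2 = 27225 ≡ 247 (mod 329)
11^16 ≡ 247^2 = 61009 ≡ 144 (mod 329)
11^32 ≡ 144^2 = 20736 ≡ 9 (mod 329)
11^64 ≡ 9^2 = 81 ≡ 81 (mod 329)
11^128 ≡ 81^2 = 6561 ≡ 310 (mod 329)
11^256 ≡ 310^2 = 96100 ≡ 32 (mod 329)
328 = 256 + 64 + 8 in binary powers of 2.
So 11^328 ≡ 32 · 81 · 247 ≡ 319 (mod 329).
Since 319 ≠ 1, base 11 is a Fermat witness: 329 is composite.

319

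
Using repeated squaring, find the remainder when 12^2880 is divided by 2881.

2744

12^1 ≡ 12 (mod 2881)
12^2 ≡ 12^2 = 144 ≡ 144 (mod 2881)
12^4 ≡ 144^2 = 20736 ≡ 569 (mod 2881)
12^8 ≡ 569^2 = 323761 ≡ 1089 (mod 2881)
12^16 ≡ 1089^2 = 1185921 ≡ 1830 (mod 2881)
12^32 ≡ 1830^2 = 3348900 ≡ 1178 (mod 2881)
12^64 ≡ 1178^2 = 1387684 ≡ 1923 (mod 2881)
12^128 ≡ 1923^2 = 3697929 ≡ 1606 (mod 2881)
12^256 ≡ 1606^2 = 2579236 ≡ 741 (mod 2881)
12^512 ≡ 741^2 = 549081 ≡ 1691 (mod 2881)
12^1024 ≡ 1691^2 = 2859481 ≡ 1529 (mod 2881)
12^2048 ≡ 1529^2 = 2337841 ≡ 1350 (mod 2881)
2880 = 2048 + 512 + 256 + 64 in binary powers of 2.
So 12^2880 ≡ 1350 · 1691 · 741 · 1923 ≡ 2744 (mod 2881).
Since 2744 ≠ 1, base 12 is a Fermat witness: 2881 is composite.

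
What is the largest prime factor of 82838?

97

82838 = 2 · 41419
41419 = 7 · 5917
5917 = 61 · 97
97 is prime.
So 82838 = 2 · 7 · 61 · 97; the largest prime factor is 97.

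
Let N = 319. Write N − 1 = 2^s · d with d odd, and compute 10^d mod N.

21

319 − 1 = 318 = 2^1 · 159, so d = 159.
10^1 ≡ 10 (mod 319)
10^2 ≡ 10^2 = 100 ≡ 100 (mod 319)
10^4 ≡ 100^2 = 10000 ≡ 111 (mod 319)
10^8 ≡ 111^2 = 12321 ≡ 199 (mod 319)
10^16 ≡ 199^2 = 39601 ≡ 45 (mod 319)
10^32 ≡ 45^2 = 2025 ≡ 111 (mod 319)
10^64 ≡ 111^2 = 12321 ≡ 199 (mod 319)
10^128 ≡ 199^2 = 39601 ≡ 45 (mod 319)
159 = 128 + 16 + 8 + 4 + 2 + 1 in binary powers of 2.
So 10^159 ≡ 45 · 45 · 199 · 111 · 100 · 10 ≡ 21 (mod 319).
Squaring chain: 21; never reaches −1, so base 10 is a Miller–Rabin witness that 319 is composite.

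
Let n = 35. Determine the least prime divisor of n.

5

35 is odd.
Digit sum 8, not divisible by 3.
Ends in 5: divisible by 5.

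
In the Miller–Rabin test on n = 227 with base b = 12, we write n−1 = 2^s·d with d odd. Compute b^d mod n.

227 − 1 = 226 = 2^1 · 113, so d = 113.
12^1 ≡ 12 (mod 227)
12^2 ≡ 12^2 = 144 ≡ 144 (mod 227)
12^4 ≡ 144^2 = 20736 ≡ 79 (mod 227)
12^8 ≡ 79^2 = 6241 ≡ 112 (mod 227)
12^16 ≡ 112^2 = 12544 ≡ 59 (mod 227)
12^32 ≡ 59^2 = 3481 ≡ 76 (mod 227)
12^64 ≡ 76^2 = 5776 ≡ 101 (mod 227)
113 = 64 + 32 + 16 + 1 in binary powers of 2.
So 12^113 ≡ 101 · 76 · 59 · 12 ≡ 1 (mod 227).
Since 12^d ≡ 1 (mod 227), base 12 does not prove 227 composite.

1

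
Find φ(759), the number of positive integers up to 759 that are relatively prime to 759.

440

Factor: 759 = 3 · 11 · 23.
φ(759) = (3−1) · (11−1) · (23−1) = 2 · 10 · 22 = 440.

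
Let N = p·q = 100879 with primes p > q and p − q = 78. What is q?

Since p = q + 78, we have 100879 = q(q + 78), so q² + 78q − 100879 = 0.
Discriminant: 78² + 4·100879 = 6084 + 403516 = 409600; √409600 = 640.
q = (−78 + 640)/2 = 281, and p = q + 78 = 359.
Check: 281 · 359 = 100879.

281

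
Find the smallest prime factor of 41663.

61

41663 is odd.
Digit sum 20, not divisible by 3.
Ends in 3: not divisible by 5.
7: 41663 = 7·5951 + 6
11: 41663 = 11·3787 + 6
13: 41663 = 13·3204 + 11
17: 41663 = 17·2450 + 13
19: 41663 = 19·2192 + 15
23: 41663 = 23·1811 + 10
29: 41663 = 29·1436 + 19
31: 41663 = 31·1343 + 30
37: 41663 = 37·1126 + 1
41: 41663 = 41·1016 + 7
43: 41663 = 43·968 + 39
47: 41663 = 47·886 + 21
53: 41663 = 53·786 + 5
59: 41663 = 59·706 + 9
61: 41663 = 61·683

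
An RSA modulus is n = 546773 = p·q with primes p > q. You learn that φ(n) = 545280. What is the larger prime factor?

φ(n) = (p−1)(q−1) = n − (p+q) + 1, so p + q = 546773 − 545280 + 1 = 1494.
p and q are the roots of t² − 1494t + 546773 = 0.
Discriminant: 1494² − 4·546773 = 2232036 − 2187092 = 44944; √44944 = 212.
q = (1494 − 212)/2 = 641, p = (1494 + 212)/2 = 853.
Check: 641 · 853 = 546773.

853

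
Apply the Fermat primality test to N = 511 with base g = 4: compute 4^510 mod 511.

4^1 ≡ 4 (mod 511)
4^2 ≡ 4^2 = 16 ≡ 16 (mod 511)
4^4 ≡ 16^2 = 256 ≡ 256 (mod 511)
4^8 ≡ 256^2 = 65536 ≡ 128 (mod 511)
4^16 ≡ 128^2 = 16384 ≡ 32 (mod 511)
4^32 ≡ 32^2 = 1024 ≡ 2 (mod 511)
4^64 ≡ 2^2 = 4 ≡ 4 (mod 511)
4^128 ≡ 4^2 = 16 ≡ 16 (mod 511)
4^256 ≡ 16^2 = 256 ≡ 256 (mod 511)
510 = 256 + 128 + 64 + 32 + 16 + 8 + 4 + 2 in binary powers of 2.
So 4^510 ≡ 256 · 16 · 4 · 2 · 32 · 128 · 256 · 16 ≡ 8 (mod 511).
Since 8 ≠ 1, base 4 is a Fermat witness: 511 is composite.

8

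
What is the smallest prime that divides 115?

5

115 is odd.
Digit sum 7, not divisible by 3.
Ends in 5: divisible by 5.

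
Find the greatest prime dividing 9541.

9541 = 7 · 1363
1363 = 29 · 47
47 is prime.
So 9541 = 7 · 29 · 47; the largest prime factor is 47.

47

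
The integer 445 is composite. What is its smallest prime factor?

445 is odd.
Digit sum 13, not divisible by 3.
Ends in 5: divisible by 5.

5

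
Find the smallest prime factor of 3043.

3043 is odd.
Digit sum 10, not divisible by 3.
Ends in 3: not divisible by 5.
7: 3043 = 7·434 + 5
11: 3043 = 11·276 + 7
13: 3043 = 13·234 + 1
17: 3043 = 17·179

17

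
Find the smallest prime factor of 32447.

32447 is odd.
Digit sum 20, not divisible by 3.
Ends in 7: not divisible by 5.
7: 32447 = 7·4635 + 2
11: 32447 = 11·2949 + 8
13: 32447 = 13·2495 + 12
17: 32447 = 17·1908 + 11
19: 32447 = 19·1707 + 14
23: 32447 = 23·1410 + 17
29: 32447 = 29·1118 + 25
31: 32447 = 31·1046 + 21
37: 32447 = 37·876 + 35
41: 32447 = 41·791 + 16
43: 32447 = 43·754 + 25
47: 32447 = 47·690 + 17
53: 32447 = 53·612 + 11
59: 32447 = 59·549 + 56
61: 32447 = 61·531 + 56
67: 32447 = 67·484 + 19
71: 32447 = 71·457

71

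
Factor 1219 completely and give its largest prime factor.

53

1219 = 23 · 53
53 is prime.
So 1219 = 23 · 53; the largest prime factor is 53.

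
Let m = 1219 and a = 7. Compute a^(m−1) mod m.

7^1 ≡ 7 (mod 1219)
7^2 ≡ 7^2 = 49 ≡ 49 (mod 1219)
7^4 ≡ 49^2 = 2401 ≡ 1182 (mod 1219)
7^8 ≡ 1182^2 = 1397124 ≡ 150 (mod 1219)
7^16 ≡ 150^2 = 22500 ≡ 558 (mod 1219)
7^32 ≡ 558^2 = 311364 ≡ 519 (mod 1219)
7^64 ≡ 519^2 = 269361 ≡ 1181 (mod 1219)
7^128 ≡ 1181^2 = 1394761 ≡ 225 (mod 1219)
7^256 ≡ 225^2 = 50625 ≡ 646 (mod 1219)
7^512 ≡ 646^2 = 417316 ≡ 418 (mod 1219)
7^1024 ≡ 418^2 = 174724 ≡ 407 (mod 1219)
1218 = 1024 + 128 + 64 + 2 in binary powers of 2.
So 7^1218 ≡ 407 · 225 · 1181 · 49 ≡ 1070 (mod 1219).
Since 1070 ≠ 1, base 7 is a Fermat witness: 1219 is composite.

1070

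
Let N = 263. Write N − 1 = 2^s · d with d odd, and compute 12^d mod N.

1

263 − 1 = 262 = 2^1 · 131, so d = 131.
12^1 ≡ 12 (mod 263)
12^2 ≡ 12^2 = 144 ≡ 144 (mod 263)
12^4 ≡ 144^2 = 20736 ≡ 222 (mod 263)
12^8 ≡ 222^2 = 49284 ≡ 103 (mod 263)
12^16 ≡ 103^2 = 10609 ≡ 89 (mod 263)
12^32 ≡ 89^2 = 7921 ≡ 31 (mod 263)
12^64 ≡ 31^2 = 961 ≡ 172 (mod 263)
12^128 ≡ 172^2 = 29584 ≡ 128 (mod 263)
131 = 128 + 2 + 1 in binary powers of 2.
So 12^131 ≡ 128 · 144 · 12 ≡ 1 (mod 263).
Since 12^d ≡ 1 (mod 263), base 12 does not prove 263 composite.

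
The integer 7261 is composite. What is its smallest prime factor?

7261 is odd.
Digit sum 16, not divisible by 3.
Ends in 1: not divisible by 5.
7: 7261 = 7·1037 + 2
11: 7261 = 11·660 + 1
13: 7261 = 13·558 + 7
17: 7261 = 17·427 + 2
19: 7261 = 19·382 + 3
23: 7261 = 23·315 + 16
29: 7261 = 29·250 + 11
31: 7261 = 31·234 + 7
37: 7261 = 37·196 + 9
41: 7261 = 41·177 + 4
43: 7261 = 43·168 + 37
47: 7261 = 47·154 + 23
53: 7261 = 53·137

53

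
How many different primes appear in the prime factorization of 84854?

5

84854 = 2 · 42427
42427 = 7 · 6061
6061 = 11 · 551
551 = 19 · 29
84854 = 2 · 7 · 11 · 19 · 29, which has 5 distinct prime factors.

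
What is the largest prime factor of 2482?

73

2482 = 2 · 1241
1241 = 17 · 73
73 is prime.
So 2482 = 2 · 17 · 73; the largest prime factor is 73.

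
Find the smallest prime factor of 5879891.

5879891 is odd.
Digit sum 47, not divisible by 3.
Ends in 1: not divisible by 5.
7: 5879891 = 7·839984 + 3
11: 5879891 = 11·534535 + 6
13: 5879891 = 13·452299 + 4
17: 5879891 = 17·345875 + 16
19: 5879891 = 19·309467 + 18
23: 5879891 = 23·255647 + 10
29: 5879891 = 29·202754 + 25
31: 5879891 = 31·189673 + 28
37: 5879891 = 37·158915 + 36
41: 5879891 = 41·143411 + 40
43: 5879891 = 43·136741 + 28
47: 5879891 = 47·125104 + 3
53: 5879891 = 53·110941 + 18
59: 5879891 = 59·99659 + 10
61: 5879891 = 61·96391 + 40
67: 5879891 = 67·87759 + 38
71: 5879891 = 71·82815 + 26
73: 5879891 = 73·80546 + 33
79: 5879891 = 79·74429

79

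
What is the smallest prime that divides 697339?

37

697339 is odd.
Digit sum 37, not divisible by 3.
Ends in 9: not divisible by 5.
7: 697339 = 7·99619 + 6
11: 697339 = 11·63394 + 5
13: 697339 = 13·53641 + 6
17: 697339 = 17·41019 + 16
19: 697339 = 19·36702 + 1
23: 697339 = 23·30319 + 2
29: 697339 = 29·24046 + 5
31: 697339 = 31·22494 + 25
37: 697339 = 37·18847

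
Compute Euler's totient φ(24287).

23976

Factor: 24287 = 149 · 163.
φ(24287) = (149−1) · (163−1) = 148 · 162 = 23976.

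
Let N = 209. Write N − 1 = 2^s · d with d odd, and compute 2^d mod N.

209 − 1 = 208 = 2^4 · 13, so d = 13.
2^1 ≡ 2 (mod 209)
2^2 ≡ 2^2 = 4 ≡ 4 (mod 209)
2^4 ≡ 4^2 = 16 ≡ 16 (mod 209)
2^8 ≡ 16^2 = 256 ≡ 47 (mod 209)
13 = 8 + 4 + 1 in binary powers of 2.
So 2^13 ≡ 47 · 16 · 2 ≡ 41 (mod 209).
Squaring chain: 41 → 9 → 81 → 82; never reaches −1, so base 2 is a Miller–Rabin witness that 209 is composite.

41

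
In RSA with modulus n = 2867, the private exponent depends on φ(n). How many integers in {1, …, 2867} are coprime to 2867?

Factor: 2867 = 47 · 61.
φ(2867) = (47−1) · (61−1) = 46 · 60 = 2760.

2760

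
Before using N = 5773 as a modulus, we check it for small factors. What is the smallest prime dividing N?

23

5773 is odd.
Digit sum 22, not divisible by 3.
Ends in 3: not divisible by 5.
7: 5773 = 7·824 + 5
11: 5773 = 11·524 + 9
13: 5773 = 13·444 + 1
17: 5773 = 17·339 + 10
19: 5773 = 19·303 + 16
23: 5773 = 23·251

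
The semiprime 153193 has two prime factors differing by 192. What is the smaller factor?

307

Since p = q + 192, we have 153193 = q(q + 192), so q² + 192q − 153193 = 0.
Discriminant: 192² + 4·153193 = 36864 + 612772 = 649636; √649636 = 806.
q = (−192 + 806)/2 = 307, and p = q + 192 = 499.
Check: 307 · 499 = 153193.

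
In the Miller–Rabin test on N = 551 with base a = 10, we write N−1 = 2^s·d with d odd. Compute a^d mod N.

98

551 − 1 = 550 = 2^1 · 275, so d = 275.
10^1 ≡ 10 (mod 551)
10^2 ≡ 10^2 = 100 ≡ 100 (mod 551)
10^4 ≡ 100^2 = 10000 ≡ 82 (mod 551)
10^8 ≡ 82^2 = 6724 ≡ 112 (mod 551)
10^16 ≡ 112^2 = 12544 ≡ 422 (mod 551)
10^32 ≡ 422^2 = 178084 ≡ 111 (mod 551)
10^64 ≡ 111^2 = 12321 ≡ 199 (mod 551)
10^128 ≡ 199^2 = 39601 ≡ 480 (mod 551)
10^256 ≡ 480^2 = 230400 ≡ 82 (mod 551)
275 = 256 + 16 + 2 + 1 in binary powers of 2.
So 10^275 ≡ 82 · 422 · 100 · 10 ≡ 98 (mod 551).
Squaring chain: 98; never reaches −1, so base 10 is a Miller–Rabin witness that 551 is composite.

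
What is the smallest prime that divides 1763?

1763 is odd.
Digit sum 17, not divisible by 3.
Ends in 3: not divisible by 5.
7: 1763 = 7·251 + 6
11: 1763 = 11·160 + 3
13: 1763 = 13·135 + 8
17: 1763 = 17·103 + 12
19: 1763 = 19·92 + 15
23: 1763 = 23·76 + 15
29: 1763 = 29·60 + 23
31: 1763 = 31·56 + 27
37: 1763 = 37·47 + 24
41: 1763 = 41·43

41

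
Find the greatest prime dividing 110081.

67

110081 = 31 · 3551
3551 = 53 · 67
67 is prime.
So 110081 = 31 · 53 · 67; the largest prime factor is 67.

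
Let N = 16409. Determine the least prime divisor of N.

61

16409 is odd.
Digit sum 20, not divisible by 3.
Ends in 9: not divisible by 5.
7: 16409 = 7·2344 + 1
11: 16409 = 11·1491 + 8
13: 16409 = 13·1262 + 3
17: 16409 = 17·965 + 4
19: 16409 = 19·863 + 12
23: 16409 = 23·713 + 10
29: 16409 = 29·565 + 24
31: 16409 = 31·529 + 10
37: 16409 = 37·443 + 18
41: 16409 = 41·400 + 9
43: 16409 = 43·381 + 26
47: 16409 = 47·349 + 6
53: 16409 = 53·309 + 32
59: 16409 = 59·278 + 7
61: 16409 = 61·269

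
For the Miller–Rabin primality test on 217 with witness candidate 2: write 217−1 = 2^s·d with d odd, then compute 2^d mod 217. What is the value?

217 − 1 = 216 = 2^3 · 27, so d = 27.
2^1 ≡ 2 (mod 217)
2^2 ≡ 2^2 = 4 ≡ 4 (mod 217)
2^4 ≡ 4^2 = 16 ≡ 16 (mod 217)
2^8 ≡ 16^2 = 256 ≡ 39 (mod 217)
2^16 ≡ 39^2 = 1521 ≡ 2 (mod 217)
27 = 16 + 8 + 2 + 1 in binary powers of 2.
So 2^27 ≡ 2 · 39 · 4 · 2 ≡ 190 (mod 217).
Squaring chain: 190 → 78 → 8; never reaches −1, so base 2 is a Miller–Rabin witness that 217 is composite.

190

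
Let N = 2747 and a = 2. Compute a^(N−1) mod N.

1212

2^1 ≡ 2 (mod 2747)
2^2 ≡ 2^2 = 4 ≡ 4 (mod 2747)
2^4 ≡ 4^2 = 16 ≡ 16 (mod 2747)
2^8 ≡ 16^2 = 256 ≡ 256 (mod 2747)
2^16 ≡ 256^2 = 65536 ≡ 2355 (mod 2747)
2^32 ≡ 2355^2 = 5546025 ≡ 2579 (mod 2747)
2^64 ≡ 2579^2 = 6651241 ≡ 754 (mod 2747)
2^128 ≡ 754^2 = 568516 ≡ 2634 (mod 2747)
2^256 ≡ 2634^2 = 6937956 ≡ 1781 (mod 2747)
2^512 ≡ 1781^2 = 3171961 ≡ 1923 (mod 2747)
2^1024 ≡ 1923^2 = 3697929 ≡ 467 (mod 2747)
2^2048 ≡ 467^2 = 218089 ≡ 1076 (mod 2747)
2746 = 2048 + 512 + 128 + 32 + 16 + 8 + 2 in binary powers of 2.
So 2^2746 ≡ 1076 · 1923 · 2634 · 2579 · 2355 · 256 · 4 ≡ 1212 (mod 2747).
Since 1212 ≠ 1, base 2 is a Fermat witness: 2747 is composite.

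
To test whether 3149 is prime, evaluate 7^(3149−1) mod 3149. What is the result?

7^1 ≡ 7 (mod 3149)
7^2 ≡ 7^2 = 49 ≡ 49 (mod 3149)
7^4 ≡ 49^2 = 2401 ≡ 2401 (mod 3149)
7^8 ≡ 2401^2 = 5764801 ≡ 2131 (mod 3149)
7^16 ≡ 2131^2 = 4541161 ≡ 303 (mod 3149)
7^32 ≡ 303^2 = 91809 ≡ 488 (mod 3149)
7^64 ≡ 488^2 = 238144 ≡ 1969 (mod 3149)
7^128 ≡ 1969^2 = 3876961 ≡ 542 (mod 3149)
7^256 ≡ 542^2 = 293764 ≡ 907 (mod 3149)
7^512 ≡ 907^2 = 822649 ≡ 760 (mod 3149)
7^1024 ≡ 760^2 = 577600 ≡ 1333 (mod 3149)
7^2048 ≡ 1333^2 = 1776889 ≡ 853 (mod 3149)
3148 = 2048 + 1024 + 64 + 8 + 4 in binary powers of 2.
So 7^3148 ≡ 853 · 1333 · 1969 · 2131 · 2401 ≡ 272 (mod 3149).
Since 272 ≠ 1, base 7 is a Fermat witness: 3149 is composite.

272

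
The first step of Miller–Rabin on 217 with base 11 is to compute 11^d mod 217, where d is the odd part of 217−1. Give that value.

217 − 1 = 216 = 2^3 · 27, so d = 27.
11^1 ≡ 11 (mod 217)
11^2 ≡ 11^2 = 121 ≡ 121 (mod 217)
11^4 ≡ 121^2 = 14641 ≡ 102 (mod 217)
11^8 ≡ 102^2 = 10404 ≡ 205 (mod 217)
11^16 ≡ 205^2 = 42025 ≡ 144 (mod 217)
27 = 16 + 8 + 2 + 1 in binary powers of 2.
So 11^27 ≡ 144 · 205 · 121 · 11 ≡ 15 (mod 217).
Squaring chain: 15 → 8 → 64; never reaches −1, so base 11 is a Miller–Rabin witness that 217 is composite.

15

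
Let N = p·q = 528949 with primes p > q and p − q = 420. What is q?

547

Since p = q + 420, we have 528949 = q(q + 420), so q² + 420q − 528949 = 0.
Discriminant: 420² + 4·528949 = 176400 + 2115796 = 2292196; √2292196 = 1514.
q = (−420 + 1514)/2 = 547, and p = q + 420 = 967.
Check: 547 · 967 = 528949.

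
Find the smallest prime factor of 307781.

19

307781 is odd.
Digit sum 26, not divisible by 3.
Ends in 1: not divisible by 5.
7: 307781 = 7·43968 + 5
11: 307781 = 11·27980 + 1
13: 307781 = 13·23675 + 6
17: 307781 = 17·18104 + 13
19: 307781 = 19·16199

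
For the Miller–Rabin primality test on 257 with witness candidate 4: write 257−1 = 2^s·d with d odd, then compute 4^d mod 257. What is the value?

4

257 − 1 = 256 = 2^8 · 1, so d = 1.
4^1 ≡ 4 (mod 257)
1 = 1 in binary powers of 2.
So 4^1 ≡ 4 ≡ 4 (mod 257).
Squaring chain: 4 → 16 → 256 → 1 → 1 → 1 → 1 → 1; reaches −1, so base 4 does not prove 257 composite.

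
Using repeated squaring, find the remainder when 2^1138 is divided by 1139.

2^1 ≡ 2 (mod 1139)
2^2 ≡ 2^2 = 4 ≡ 4 (mod 1139)
2^4 ≡ 4^2 = 16 ≡ 16 (mod 1139)
2^8 ≡ 16^2 = 256 ≡ 256 (mod 1139)
2^16 ≡ 256^2 = 65536 ≡ 613 (mod 1139)
2^32 ≡ 613^2 = 375769 ≡ 1038 (mod 1139)
2^64 ≡ 1038^2 = 1077444 ≡ 1089 (mod 1139)
2^128 ≡ 1089^2 = 1185921 ≡ 222 (mod 1139)
2^256 ≡ 222^2 = 49284 ≡ 307 (mod 1139)
2^512 ≡ 307^2 = 94249 ≡ 851 (mod 1139)
2^1024 ≡ 851^2 = 724201 ≡ 936 (mod 1139)
1138 = 1024 + 64 + 32 + 16 + 2 in binary powers of 2.
So 2^1138 ≡ 936 · 1089 · 1038 · 613 · 4 ≡ 412 (mod 1139).
Since 412 ≠ 1, base 2 is a Fermat witness: 1139 is composite.

412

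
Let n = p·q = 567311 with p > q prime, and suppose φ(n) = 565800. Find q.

φ(n) = (p−1)(q−1) = n − (p+q) + 1, so p + q = 567311 − 565800 + 1 = 1512.
p and q are the roots of t² − 1512t + 567311 = 0.
Discriminant: 1512² − 4·567311 = 2286144 − 2269244 = 16900; √16900 = 130.
q = (1512 − 130)/2 = 691, p = (1512 + 130)/2 = 821.
Check: 691 · 821 = 567311.

691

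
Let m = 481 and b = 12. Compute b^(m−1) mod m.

248

12^1 ≡ 12 (mod 481)
12^2 ≡ 12^2 = 144 ≡ 144 (mod 481)
12^4 ≡ 144^2 = 20736 ≡ 53 (mod 481)
12^8 ≡ 53^2 = 2809 ≡ 404 (mod 481)
12^16 ≡ 404^2 = 163216 ≡ 157 (mod 481)
12^32 ≡ 157^2 = 24649 ≡ 118 (mod 481)
12^64 ≡ 118^2 = 13924 ≡ 456 (mod 481)
12^128 ≡ 456^2 = 207936 ≡ 144 (mod 481)
12^256 ≡ 144^2 = 20736 ≡ 53 (mod 481)
480 = 256 + 128 + 64 + 32 in binary powers of 2.
So 12^480 ≡ 53 · 144 · 456 · 118 ≡ 248 (mod 481).
Since 248 ≠ 1, base 12 is a Fermat witness: 481 is composite.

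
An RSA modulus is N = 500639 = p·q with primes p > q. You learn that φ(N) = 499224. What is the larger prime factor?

φ(n) = (p−1)(q−1) = n − (p+q) + 1, so p + q = 500639 − 499224 + 1 = 1416.
p and q are the roots of t² − 1416t + 500639 = 0.
Discriminant: 1416² − 4·500639 = 2005056 − 2002556 = 2500; √2500 = 50.
q = (1416 − 50)/2 = 683, p = (1416 + 50)/2 = 733.
Check: 683 · 733 = 500639.

733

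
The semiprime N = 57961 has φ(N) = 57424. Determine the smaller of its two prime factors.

149

φ(n) = (p−1)(q−1) = n − (p+q) + 1, so p + q = 57961 − 57424 + 1 = 538.
p and q are the roots of t² − 538t + 57961 = 0.
Discriminant: 538² − 4·57961 = 289444 − 231844 = 57600; √57600 = 240.
q = (538 − 240)/2 = 149, p = (538 + 240)/2 = 389.
Check: 149 · 389 = 57961.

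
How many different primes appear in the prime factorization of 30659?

30659 = 23 · 1333
1333 = 31 · 43
30659 = 23 · 31 · 43, which has 3 distinct prime factors.

3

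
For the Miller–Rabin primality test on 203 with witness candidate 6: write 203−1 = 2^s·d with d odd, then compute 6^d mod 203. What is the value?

203 − 1 = 202 = 2^1 · 101, so d = 101.
6^1 ≡ 6 (mod 203)
6^2 ≡ 6^2 = 36 ≡ 36 (mod 203)
6^4 ≡ 36^2 = 1296 ≡ 78 (mod 203)
6^8 ≡ 78^2 = 6084 ≡ 197 (mod 203)
6^16 ≡ 197^2 = 38809 ≡ 36 (mod 203)
6^32 ≡ 36^2 = 1296 ≡ 78 (mod 203)
6^64 ≡ 78^2 = 6084 ≡ 197 (mod 203)
101 = 64 + 32 + 4 + 1 in binary powers of 2.
So 6^101 ≡ 197 · 78 · 78 · 6 ≡ 13 (mod 203).
Squaring chain: 13; never reaches −1, so base 6 is a Miller–Rabin witness that 203 is composite.

13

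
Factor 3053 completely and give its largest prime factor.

71

3053 = 43 · 71
71 is prime.
So 3053 = 43 · 71; the largest prime factor is 71.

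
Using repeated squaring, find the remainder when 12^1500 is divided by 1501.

12^1 ≡ 12 (mod 1501)
12^2 ≡ 12^2 = 144 ≡ 144 (mod 1501)
12^4 ≡ 144^2 = 20736 ≡ 1223 (mod 1501)
12^8 ≡ 1223^2 = 1495729 ≡ 733 (mod 1501)
12^16 ≡ 733^2 = 537289 ≡ 1432 (mod 1501)
12^32 ≡ 1432^2 = 2050624 ≡ 258 (mod 1501)
12^64 ≡ 258^2 = 66564 ≡ 520 (mod 1501)
12^128 ≡ 520^2 = 270400 ≡ 220 (mod 1501)
12^256 ≡ 220^2 = 48400 ≡ 368 (mod 1501)
12^512 ≡ 368^2 = 135424 ≡ 334 (mod 1501)
12^1024 ≡ 334^2 = 111556 ≡ 482 (mod 1501)
1500 = 1024 + 256 + 128 + 64 + 16 + 8 + 4 in binary powers of 2.
So 12^1500 ≡ 482 · 368 · 220 · 520 · 1432 · 733 · 1223 ≡ 571 (mod 1501).
Since 571 ≠ 1, base 12 is a Fermat witness: 1501 is composite.

571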